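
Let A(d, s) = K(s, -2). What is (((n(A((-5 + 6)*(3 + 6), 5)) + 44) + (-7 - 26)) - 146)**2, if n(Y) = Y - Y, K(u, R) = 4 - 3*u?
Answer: 18225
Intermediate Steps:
A(d, s) = 4 - 3*s
n(Y) = 0
(((n(A((-5 + 6)*(3 + 6), 5)) + 44) + (-7 - 26)) - 146)**2 = (((0 + 44) + (-7 - 26)) - 146)**2 = ((44 - 33) - 146)**2 = (11 - 146)**2 = (-135)**2 = 18225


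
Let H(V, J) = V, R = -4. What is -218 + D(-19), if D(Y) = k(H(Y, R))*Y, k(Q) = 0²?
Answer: -218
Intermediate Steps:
k(Q) = 0
D(Y) = 0 (D(Y) = 0*Y = 0)
-218 + D(-19) = -218 + 0 = -218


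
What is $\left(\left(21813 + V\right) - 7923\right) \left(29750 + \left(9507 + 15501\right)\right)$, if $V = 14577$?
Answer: $1558795986$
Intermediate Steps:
$\left(\left(21813 + V\right) - 7923\right) \left(29750 + \left(9507 + 15501\right)\right) = \left(\left(21813 + 14577\right) - 7923\right) \left(29750 + \left(9507 + 15501\right)\right) = \left(36390 - 7923\right) \left(29750 + 25008\right) = 28467 \cdot 54758 = 1558795986$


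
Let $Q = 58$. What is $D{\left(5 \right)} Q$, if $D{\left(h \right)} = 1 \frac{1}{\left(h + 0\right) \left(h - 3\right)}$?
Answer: $\frac{29}{5} \approx 5.8$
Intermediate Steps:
$D{\left(h \right)} = \frac{1}{h \left(-3 + h\right)}$ ($D{\left(h \right)} = 1 \frac{1}{h \left(-3 + h\right)} = \frac{1}{h \left(-3 + h\right)}$)
$D{\left(5 \right)} Q = \frac{1}{5 \left(-3 + 5\right)} 58 = \frac{1}{5 \cdot 2} \cdot 58 = \frac{1}{5} \cdot \frac{1}{2} \cdot 58 = \frac{1}{10} \cdot 58 = \frac{29}{5}$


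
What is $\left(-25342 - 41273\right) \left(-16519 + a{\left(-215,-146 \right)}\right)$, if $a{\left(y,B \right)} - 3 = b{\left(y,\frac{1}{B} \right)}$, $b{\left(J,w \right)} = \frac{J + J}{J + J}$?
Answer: $1100146725$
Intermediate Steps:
$b{\left(J,w \right)} = 1$ ($b{\left(J,w \right)} = \frac{2 J}{2 J} = 2 J \frac{1}{2 J} = 1$)
$a{\left(y,B \right)} = 4$ ($a{\left(y,B \right)} = 3 + 1 = 4$)
$\left(-25342 - 41273\right) \left(-16519 + a{\left(-215,-146 \right)}\right) = \left(-25342 - 41273\right) \left(-16519 + 4\right) = \left(-66615\right) \left(-16515\right) = 1100146725$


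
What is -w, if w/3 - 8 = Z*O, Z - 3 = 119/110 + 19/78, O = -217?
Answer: 1996166/715 ≈ 2791.8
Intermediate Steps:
Z = 9278/2145 (Z = 3 + (119/110 + 19/78) = 3 + 2843/2145 = 9278/2145 ≈ 4.3254)
w = -1996166/715 (w = 24 + 3*((9278/2145)*(-217)) = 24 + 3*(-2013326/2145) = 24 - 2013326/715 = -1996166/715 ≈ -2791.8)
-w = -1*(-1996166/715) = 1996166/715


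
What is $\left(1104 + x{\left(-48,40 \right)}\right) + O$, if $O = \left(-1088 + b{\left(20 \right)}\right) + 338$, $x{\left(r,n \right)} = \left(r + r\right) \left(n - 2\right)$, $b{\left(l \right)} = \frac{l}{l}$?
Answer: $-3293$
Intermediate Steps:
$b{\left(l \right)} = 1$
$x{\left(r,n \right)} = 2 r \left(-2 + n\right)$
$O = -749$ ($O = \left(-1088 + 1\right) + 338 = -1087 + 338 = -749$)
$\left(1104 + x{\left(-48,40 \right)}\right) + O = \left(1104 + 2 \left(-48\right) \left(-2 + 40\right)\right) - 749 = \left(1104 + 2 \left(-48\right) 38\right) - 749 = \left(1104 - 3648\right) - 749 = -2544 - 749 = -3293$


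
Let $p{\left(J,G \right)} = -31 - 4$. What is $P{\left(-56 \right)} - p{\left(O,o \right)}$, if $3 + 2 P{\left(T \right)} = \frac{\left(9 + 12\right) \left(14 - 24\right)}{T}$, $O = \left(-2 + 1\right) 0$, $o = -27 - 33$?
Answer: $\frac{283}{8} \approx 35.375$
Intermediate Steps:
$o = -60$ ($o = -27 - 33 = -60$)
$O = 0$ ($O = \left(-1\right) 0 = 0$)
$p{\left(J,G \right)} = -35$ ($p{\left(J,G \right)} = -31 - 4 = -35$)
$P{\left(T \right)} = - \frac{3}{2} - \frac{105}{T}$ ($P{\left(T \right)} = - \frac{3}{2} + \frac{\left(9 + 12\right) \left(14 - 24\right) \frac{1}{T}}{2} = - \frac{3}{2} + \frac{21 \left(-10\right) \frac{1}{T}}{2} = - \frac{3}{2} + \frac{\left(-210\right) \frac{1}{T}}{2} = - \frac{3}{2} - \frac{105}{T}$)
$P{\left(-56 \right)} - p{\left(O,o \right)} = \left(- \frac{3}{2} - \frac{105}{-56}\right) - -35 = \left(- \frac{3}{2} - - \frac{15}{8}\right) + 35 = \left(- \frac{3}{2} + \frac{15}{8}\right) + 35 = \frac{3}{8} + 35 = \frac{283}{8}$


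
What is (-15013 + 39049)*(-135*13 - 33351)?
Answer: -843807816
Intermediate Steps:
(-15013 + 39049)*(-135*13 - 33351) = 24036*(-1755 - 33351) = 24036*(-35106) = -843807816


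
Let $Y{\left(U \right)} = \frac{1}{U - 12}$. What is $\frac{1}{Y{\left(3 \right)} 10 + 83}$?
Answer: $\frac{9}{737} \approx 0.012212$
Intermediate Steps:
$Y{\left(U \right)} = \frac{1}{-12 + U}$
$\frac{1}{Y{\left(3 \right)} 10 + 83} = \frac{1}{\frac{1}{-12 + 3} \cdot 10 + 83} = \frac{1}{\frac{1}{-9} \cdot 10 + 83} = \frac{1}{\left(- \frac{1}{9}\right) 10 + 83} = \frac{1}{- \frac{10}{9} + 83} = \frac{1}{\frac{737}{9}} = \frac{9}{737}$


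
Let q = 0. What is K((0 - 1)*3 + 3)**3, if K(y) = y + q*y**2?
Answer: 0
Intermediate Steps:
K(y) = y (K(y) = y + 0*y**2 = y + 0 = y)
K((0 - 1)*3 + 3)**3 = ((0 - 1)*3 + 3)**3 = (-1*3 + 3)**3 = (-3 + 3)**3 = 0**3 = 0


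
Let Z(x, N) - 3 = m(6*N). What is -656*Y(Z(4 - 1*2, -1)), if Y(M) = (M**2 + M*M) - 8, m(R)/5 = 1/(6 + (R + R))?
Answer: -8200/9 ≈ -911.11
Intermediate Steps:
m(R) = 5/(6 + 2*R) (m(R) = 5/(6 + (R + R)) = 5/(6 + 2*R))
Z(x, N) = 3 + 5/(2*(3 + 6*N))
Y(M) = -8 + 2*M**2 (Y(M) = (M**2 + M**2) - 8 = 2*M**2 - 8 = -8 + 2*M**2)
-656*Y(Z(4 - 1*2, -1)) = -656*(-8 + 2*((23 + 36*(-1))/(6*(1 + 2*(-1))))**2) = -656*(-8 + 2*((23 - 36)/(6*(1 - 2)))**2) = -656*(-8 + 2*((1/6)*(-13)/(-1))**2) = -656*(-8 + 2*((1/6)*(-1)*(-13))**2) = -656*(-8 + 2*(13/6)**2) = -656*(-8 + 2*(169/36)) = -656*(-8 + 169/18) = -656*25/18 = -8200/9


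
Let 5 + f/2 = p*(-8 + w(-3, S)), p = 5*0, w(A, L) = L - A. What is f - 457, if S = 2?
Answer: -467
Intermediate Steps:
p = 0
f = -10 (f = -10 + 2*(0*(-8 + (2 - 1*(-3)))) = -10 + 2*(0*(-8 + (2 + 3))) = -10 + 2*(0*(-8 + 5)) = -10 + 2*(0*(-3)) = -10 + 2*0 = -10 + 0 = -10)
f - 457 = -10 - 457 = -467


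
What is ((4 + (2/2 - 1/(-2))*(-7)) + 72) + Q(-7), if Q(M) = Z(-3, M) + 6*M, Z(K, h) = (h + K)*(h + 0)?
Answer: 187/2 ≈ 93.500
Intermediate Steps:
Z(K, h) = h*(K + h) (Z(K, h) = (K + h)*h = h*(K + h))
Q(M) = 6*M + M*(-3 + M) (Q(M) = M*(-3 + M) + 6*M = 6*M + M*(-3 + M))
((4 + (2/2 - 1/(-2))*(-7)) + 72) + Q(-7) = ((4 + (2/2 - 1/(-2))*(-7)) + 72) - 7*(3 - 7) = ((4 + (2*(½) - 1*(-½))*(-7)) + 72) - 7*(-4) = ((4 + (1 + ½)*(-7)) + 72) + 28 = ((4 + (3/2)*(-7)) + 72) + 28 = ((4 - 21/2) + 72) + 28 = (-13/2 + 72) + 28 = 131/2 + 28 = 187/2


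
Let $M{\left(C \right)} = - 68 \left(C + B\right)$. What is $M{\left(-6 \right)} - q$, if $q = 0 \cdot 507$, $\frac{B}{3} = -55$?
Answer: $11628$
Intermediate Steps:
$B = -165$ ($B = 3 \left(-55\right) = -165$)
$M{\left(C \right)} = 11220 - 68 C$ ($M{\left(C \right)} = - 68 \left(C - 165\right) = - 68 \left(-165 + C\right) = 11220 - 68 C$)
$q = 0$
$M{\left(-6 \right)} - q = \left(11220 - -408\right) - 0 = \left(11220 + 408\right) + 0 = 11628 + 0 = 11628$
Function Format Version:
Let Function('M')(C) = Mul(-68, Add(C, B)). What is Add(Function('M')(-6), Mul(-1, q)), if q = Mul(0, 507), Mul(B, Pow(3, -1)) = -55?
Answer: 11628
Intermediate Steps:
B = -165 (B = Mul(3, -55) = -165)
Function('M')(C) = Add(11220, Mul(-68, C)) (Function('M')(C) = Mul(-68, Add(C, -165)) = Mul(-68, Add(-165, C)) = Add(11220, Mul(-68, C)))
q = 0
Add(Function('M')(-6), Mul(-1, q)) = Add(Add(11220, Mul(-68, -6)), Mul(-1, 0)) = Add(Add(11220, 408), 0) = Add(11628, 0) = 11628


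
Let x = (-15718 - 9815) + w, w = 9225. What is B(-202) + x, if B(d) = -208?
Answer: -16516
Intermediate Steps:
x = -16308 (x = (-15718 - 9815) + 9225 = -25533 + 9225 = -16308)
B(-202) + x = -208 - 16308 = -16516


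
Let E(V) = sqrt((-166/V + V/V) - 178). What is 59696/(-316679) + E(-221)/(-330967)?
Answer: -59696/316679 - I*sqrt(8608171)/73143707 ≈ -0.18851 - 4.0112e-5*I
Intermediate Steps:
E(V) = sqrt(-177 - 166/V) (E(V) = sqrt((-166/V + 1) - 178) = sqrt((1 - 166/V) - 178) = sqrt(-177 - 166/V))
59696/(-316679) + E(-221)/(-330967) = 59696/(-316679) + sqrt(-177 - 166/(-221))/(-330967) = 59696*(-1/316679) + sqrt(-177 - 166*(-1/221))*(-1/330967) = -59696/316679 + sqrt(-177 + 166/221)*(-1/330967) = -59696/316679 + sqrt(-38951/221)*(-1/330967) = -59696/316679 + (I*sqrt(8608171)/221)*(-1/330967) = -59696/316679 - I*sqrt(8608171)/73143707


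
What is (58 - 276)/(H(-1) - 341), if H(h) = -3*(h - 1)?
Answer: 218/335 ≈ 0.65075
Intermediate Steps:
H(h) = 3 - 3*h (H(h) = -3*(-1 + h) = 3 - 3*h)
(58 - 276)/(H(-1) - 341) = (58 - 276)/((3 - 3*(-1)) - 341) = -218/((3 + 3) - 341) = -218/(6 - 341) = -218/(-335) = -218*(-1/335) = 218/335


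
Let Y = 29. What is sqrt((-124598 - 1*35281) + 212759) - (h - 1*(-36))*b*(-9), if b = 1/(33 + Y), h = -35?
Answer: 9/62 + 4*sqrt(3305) ≈ 230.10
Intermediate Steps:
b = 1/62 (b = 1/(33 + 29) = 1/62 ≈ 0.016129)
sqrt((-124598 - 1*35281) + 212759) - (h - 1*(-36))*b*(-9) = sqrt((-124598 - 1*35281) + 212759) - (-35 - 1*(-36))*(1/62)*(-9) = sqrt((-124598 - 35281) + 212759) - (-35 + 36)*(1/62)*(-9) = sqrt(-159879 + 212759) - 1*(1/62)*(-9) = sqrt(52880) - (-9)/62 = 4*sqrt(3305) - 1*(-9/62) = 4*sqrt(3305) + 9/62 = 9/62 + 4*sqrt(3305)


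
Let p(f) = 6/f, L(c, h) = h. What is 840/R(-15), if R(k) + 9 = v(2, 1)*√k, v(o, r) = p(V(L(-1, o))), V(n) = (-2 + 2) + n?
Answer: -35 - 35*I*√15/3 ≈ -35.0 - 45.185*I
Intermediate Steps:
V(n) = n (V(n) = 0 + n = n)
v(o, r) = 6/o
R(k) = -9 + 3*√k (R(k) = -9 + (6/2)*√k = -9 + (6*(½))*√k = -9 + 3*√k)
840/R(-15) = 840/(-9 + 3*√(-15)) = 840/(-9 + 3*(I*√15)) = 840/(-9 + 3*I*√15)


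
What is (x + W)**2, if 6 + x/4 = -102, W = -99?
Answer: 281961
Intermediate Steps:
x = -432 (x = -24 + 4*(-102) = -24 - 408 = -432)
(x + W)**2 = (-432 - 99)**2 = (-531)**2 = 281961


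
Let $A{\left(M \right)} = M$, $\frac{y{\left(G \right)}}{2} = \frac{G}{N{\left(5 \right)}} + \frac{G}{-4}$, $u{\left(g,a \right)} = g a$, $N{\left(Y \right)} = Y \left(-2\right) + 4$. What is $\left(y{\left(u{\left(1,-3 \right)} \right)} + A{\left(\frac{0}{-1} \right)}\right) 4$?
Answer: $10$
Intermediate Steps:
$N{\left(Y \right)} = 4 - 2 Y$ ($N{\left(Y \right)} = - 2 Y + 4 = 4 - 2 Y$)
$u{\left(g,a \right)} = a g$
$y{\left(G \right)} = - \frac{5 G}{6}$ ($y{\left(G \right)} = 2 \left(\frac{G}{4 - 10} + \frac{G}{-4}\right) = 2 \left(\frac{G}{4 - 10} + G \left(- \frac{1}{4}\right)\right) = 2 \left(\frac{G}{-6} - \frac{G}{4}\right) = 2 \left(G \left(- \frac{1}{6}\right) - \frac{G}{4}\right) = 2 \left(- \frac{G}{6} - \frac{G}{4}\right) = 2 \left(- \frac{5 G}{12}\right) = - \frac{5 G}{6}$)
$\left(y{\left(u{\left(1,-3 \right)} \right)} + A{\left(\frac{0}{-1} \right)}\right) 4 = \left(- \frac{5 \left(\left(-3\right) 1\right)}{6} + \frac{0}{-1}\right) 4 = \left(\left(- \frac{5}{6}\right) \left(-3\right) + 0 \left(-1\right)\right) 4 = \left(\frac{5}{2} + 0\right) 4 = \frac{5}{2} \cdot 4 = 10$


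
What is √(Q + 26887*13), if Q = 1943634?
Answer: √2293165 ≈ 1514.3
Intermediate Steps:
√(Q + 26887*13) = √(1943634 + 26887*13) = √(1943634 + 349531) = √2293165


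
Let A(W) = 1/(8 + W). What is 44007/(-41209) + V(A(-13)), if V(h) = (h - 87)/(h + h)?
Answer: 8939555/41209 ≈ 216.93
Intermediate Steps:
V(h) = (-87 + h)/(2*h) (V(h) = (-87 + h)/((2*h)) = (-87 + h)*(1/(2*h)) = (-87 + h)/(2*h))
44007/(-41209) + V(A(-13)) = 44007/(-41209) + (-87 + 1/(8 - 13))/(2*(1/(8 - 13))) = 44007*(-1/41209) + (-87 + 1/(-5))/(2*(1/(-5))) = -44007/41209 + (-87 - ⅕)/(2*(-⅕)) = -44007/41209 + (½)*(-5)*(-436/5) = -44007/41209 + 218 = 8939555/41209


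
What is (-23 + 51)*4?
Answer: 112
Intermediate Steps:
(-23 + 51)*4 = 28*4 = 112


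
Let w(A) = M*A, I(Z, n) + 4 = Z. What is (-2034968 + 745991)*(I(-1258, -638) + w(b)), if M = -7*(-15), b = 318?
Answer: -41412253056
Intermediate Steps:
M = 105
I(Z, n) = -4 + Z
w(A) = 105*A
(-2034968 + 745991)*(I(-1258, -638) + w(b)) = (-2034968 + 745991)*((-4 - 1258) + 105*318) = -1288977*(-1262 + 33390) = -1288977*32128 = -41412253056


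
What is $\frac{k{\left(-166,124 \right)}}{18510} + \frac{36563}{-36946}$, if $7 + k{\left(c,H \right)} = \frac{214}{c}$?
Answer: $- \frac{28099126319}{28380624090} \approx -0.99008$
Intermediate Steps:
$k{\left(c,H \right)} = -7 + \frac{214}{c}$
$\frac{k{\left(-166,124 \right)}}{18510} + \frac{36563}{-36946} = \frac{-7 + \frac{214}{-166}}{18510} + \frac{36563}{-36946} = \left(-7 + 214 \left(- \frac{1}{166}\right)\right) \frac{1}{18510} + 36563 \left(- \frac{1}{36946}\right) = \left(-7 - \frac{107}{83}\right) \frac{1}{18510} - \frac{36563}{36946} = \left(- \frac{688}{83}\right) \frac{1}{18510} - \frac{36563}{36946} = - \frac{344}{768165} - \frac{36563}{36946} = - \frac{28099126319}{28380624090}$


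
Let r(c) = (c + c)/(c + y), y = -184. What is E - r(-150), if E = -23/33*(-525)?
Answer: 670525/1837 ≈ 365.01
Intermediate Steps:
E = 4025/11 (E = -23*1/33*(-525) = -23/33*(-525) = 4025/11 ≈ 365.91)
r(c) = 2*c/(-184 + c) (r(c) = (c + c)/(c - 184) = (2*c)/(-184 + c) = 2*c/(-184 + c))
E - r(-150) = 4025/11 - 2*(-150)/(-184 - 150) = 4025/11 - 2*(-150)/(-334) = 4025/11 - 2*(-150)*(-1)/334 = 4025/11 - 1*150/167 = 4025/11 - 150/167 = 670525/1837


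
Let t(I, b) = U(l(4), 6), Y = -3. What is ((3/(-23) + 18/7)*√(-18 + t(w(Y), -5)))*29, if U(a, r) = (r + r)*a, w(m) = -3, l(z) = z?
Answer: 11397*√30/161 ≈ 387.73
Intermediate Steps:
U(a, r) = 2*a*r (U(a, r) = (2*r)*a = 2*a*r)
t(I, b) = 48 (t(I, b) = 2*4*6 = 48)
((3/(-23) + 18/7)*√(-18 + t(w(Y), -5)))*29 = ((3/(-23) + 18/7)*√(-18 + 48))*29 = ((3*(-1/23) + 18*(⅐))*√30)*29 = ((-3/23 + 18/7)*√30)*29 = (393*√30/161)*29 = 11397*√30/161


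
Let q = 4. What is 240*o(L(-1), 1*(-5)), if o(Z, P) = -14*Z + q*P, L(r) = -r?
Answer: -8160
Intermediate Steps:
o(Z, P) = -14*Z + 4*P
240*o(L(-1), 1*(-5)) = 240*(-(-14)*(-1) + 4*(1*(-5))) = 240*(-14*1 + 4*(-5)) = 240*(-14 - 20) = 240*(-34) = -8160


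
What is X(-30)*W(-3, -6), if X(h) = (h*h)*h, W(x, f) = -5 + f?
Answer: 297000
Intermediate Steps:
X(h) = h³ (X(h) = h²*h = h³)
X(-30)*W(-3, -6) = (-30)³*(-5 - 6) = -27000*(-11) = 297000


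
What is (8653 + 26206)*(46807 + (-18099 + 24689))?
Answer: 1861366023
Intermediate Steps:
(8653 + 26206)*(46807 + (-18099 + 24689)) = 34859*(46807 + 6590) = 34859*53397 = 1861366023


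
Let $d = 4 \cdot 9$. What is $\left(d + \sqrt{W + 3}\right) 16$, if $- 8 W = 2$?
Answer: $576 + 8 \sqrt{11} \approx 602.53$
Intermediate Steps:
$W = - \frac{1}{4}$ ($W = \left(- \frac{1}{8}\right) 2 = - \frac{1}{4} \approx -0.25$)
$d = 36$
$\left(d + \sqrt{W + 3}\right) 16 = \left(36 + \sqrt{- \frac{1}{4} + 3}\right) 16 = \left(36 + \sqrt{\frac{11}{4}}\right) 16 = \left(36 + \frac{\sqrt{11}}{2}\right) 16 = 576 + 8 \sqrt{11}$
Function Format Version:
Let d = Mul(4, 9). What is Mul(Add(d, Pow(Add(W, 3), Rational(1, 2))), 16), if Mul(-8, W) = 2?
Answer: Add(576, Mul(8, Pow(11, Rational(1, 2)))) ≈ 602.53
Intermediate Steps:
W = Rational(-1, 4) (W = Mul(Rational(-1, 8), 2) = Rational(-1, 4) ≈ -0.25000)
d = 36
Mul(Add(d, Pow(Add(W, 3), Rational(1, 2))), 16) = Mul(Add(36, Pow(Add(Rational(-1, 4), 3), Rational(1, 2))), 16) = Mul(Add(36, Pow(Rational(11, 4), Rational(1, 2))), 16) = Mul(Add(36, Mul(Rational(1, 2), Pow(11, Rational(1, 2)))), 16) = Add(576, Mul(8, Pow(11, Rational(1, 2))))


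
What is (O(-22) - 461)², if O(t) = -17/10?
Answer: 21409129/100 ≈ 2.1409e+5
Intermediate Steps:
O(t) = -17/10 (O(t) = -17*⅒ = -17/10)
(O(-22) - 461)² = (-17/10 - 461)² = (-4627/10)² = 21409129/100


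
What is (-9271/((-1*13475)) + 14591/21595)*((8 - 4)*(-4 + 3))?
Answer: -45350968/8314075 ≈ -5.4547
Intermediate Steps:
(-9271/((-1*13475)) + 14591/21595)*((8 - 4)*(-4 + 3)) = (-9271/(-13475) + 14591*(1/21595))*(4*(-1)) = (-9271*(-1/13475) + 14591/21595)*(-4) = (9271/13475 + 14591/21595)*(-4) = (11337742/8314075)*(-4) = -45350968/8314075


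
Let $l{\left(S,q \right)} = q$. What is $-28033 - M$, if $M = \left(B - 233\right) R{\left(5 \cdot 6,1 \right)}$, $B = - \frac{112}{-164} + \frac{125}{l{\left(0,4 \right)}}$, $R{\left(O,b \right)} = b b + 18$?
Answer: $- \frac{3970887}{164} \approx -24213.0$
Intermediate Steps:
$R{\left(O,b \right)} = 18 + b^{2}$ ($R{\left(O,b \right)} = b^{2} + 18 = 18 + b^{2}$)
$B = \frac{5237}{164}$ ($B = - \frac{112}{-164} + \frac{125}{4} = \left(-112\right) \left(- \frac{1}{164}\right) + 125 \cdot \frac{1}{4} = \frac{28}{41} + \frac{125}{4} = \frac{5237}{164} \approx 31.933$)
$M = - \frac{626525}{164}$ ($M = \left(\frac{5237}{164} - 233\right) \left(18 + 1^{2}\right) = - \frac{32975 \left(18 + 1\right)}{164} = \left(- \frac{32975}{164}\right) 19 = - \frac{626525}{164} \approx -3820.3$)
$-28033 - M = -28033 - - \frac{626525}{164} = -28033 + \frac{626525}{164} = - \frac{3970887}{164}$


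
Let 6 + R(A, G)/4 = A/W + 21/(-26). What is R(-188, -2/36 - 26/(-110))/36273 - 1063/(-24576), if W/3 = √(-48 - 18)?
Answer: 164185561/3862929408 + 376*I*√66/3591027 ≈ 0.042503 + 0.00085063*I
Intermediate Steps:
W = 3*I*√66 (W = 3*√(-48 - 18) = 3*√(-66) = 3*(I*√66) = 3*I*√66 ≈ 24.372*I)
R(A, G) = -354/13 - 2*I*A*√66/99 (R(A, G) = -24 + 4*(A/((3*I*√66)) + 21/(-26)) = -24 + 4*(A*(-I*√66/198) + 21*(-1/26)) = -24 + 4*(-I*A*√66/198 - 21/26) = -24 + 4*(-21/26 - I*A*√66/198) = -24 + (-42/13 - 2*I*A*√66/99) = -354/13 - 2*I*A*√66/99)
R(-188, -2/36 - 26/(-110))/36273 - 1063/(-24576) = (-354/13 - 2/99*I*(-188)*√66)/36273 - 1063/(-24576) = (-354/13 + 376*I*√66/99)*(1/36273) - 1063*(-1/24576) = (-118/157183 + 376*I*√66/3591027) + 1063/24576 = 164185561/3862929408 + 376*I*√66/3591027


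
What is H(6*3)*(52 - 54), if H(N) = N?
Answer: -36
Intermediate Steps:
H(6*3)*(52 - 54) = (6*3)*(52 - 54) = 18*(-2) = -36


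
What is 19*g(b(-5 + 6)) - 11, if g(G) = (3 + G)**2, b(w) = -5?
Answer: 65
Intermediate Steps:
19*g(b(-5 + 6)) - 11 = 19*(3 - 5)**2 - 11 = 19*(-2)**2 - 11 = 19*4 - 11 = 76 - 11 = 65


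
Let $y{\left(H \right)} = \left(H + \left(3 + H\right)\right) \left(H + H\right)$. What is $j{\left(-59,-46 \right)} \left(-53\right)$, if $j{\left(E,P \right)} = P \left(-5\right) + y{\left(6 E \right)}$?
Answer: $-26466610$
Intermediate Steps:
$y{\left(H \right)} = 2 H \left(3 + 2 H\right)$ ($y{\left(H \right)} = \left(3 + 2 H\right) 2 H = 2 H \left(3 + 2 H\right)$)
$j{\left(E,P \right)} = - 5 P + 12 E \left(3 + 12 E\right)$ ($j{\left(E,P \right)} = P \left(-5\right) + 2 \cdot 6 E \left(3 + 2 \cdot 6 E\right) = - 5 P + 2 \cdot 6 E \left(3 + 12 E\right) = - 5 P + 12 E \left(3 + 12 E\right)$)
$j{\left(-59,-46 \right)} \left(-53\right) = \left(\left(-5\right) \left(-46\right) + 36 \left(-59\right) \left(1 + 4 \left(-59\right)\right)\right) \left(-53\right) = \left(230 + 36 \left(-59\right) \left(1 - 236\right)\right) \left(-53\right) = \left(230 + 36 \left(-59\right) \left(-235\right)\right) \left(-53\right) = \left(230 + 499140\right) \left(-53\right) = 499370 \left(-53\right) = -26466610$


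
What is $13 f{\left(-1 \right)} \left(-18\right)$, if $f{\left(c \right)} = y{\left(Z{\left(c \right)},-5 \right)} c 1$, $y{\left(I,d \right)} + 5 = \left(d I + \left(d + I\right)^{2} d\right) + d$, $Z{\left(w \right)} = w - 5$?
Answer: $-136890$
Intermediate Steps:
$Z{\left(w \right)} = -5 + w$
$y{\left(I,d \right)} = -5 + d + I d + d \left(I + d\right)^{2}$ ($y{\left(I,d \right)} = -5 + \left(\left(d I + \left(d + I\right)^{2} d\right) + d\right) = -5 + \left(\left(I d + \left(I + d\right)^{2} d\right) + d\right) = -5 + \left(\left(I d + d \left(I + d\right)^{2}\right) + d\right) = -5 + \left(d + I d + d \left(I + d\right)^{2}\right) = -5 + d + I d + d \left(I + d\right)^{2}$)
$f{\left(c \right)} = c \left(15 - 5 c - 5 \left(-10 + c\right)^{2}\right)$ ($f{\left(c \right)} = \left(-5 - 5 + \left(-5 + c\right) \left(-5\right) - 5 \left(\left(-5 + c\right) - 5\right)^{2}\right) c 1 = \left(-5 - 5 - \left(-25 + 5 c\right) - 5 \left(-10 + c\right)^{2}\right) c 1 = \left(15 - 5 c - 5 \left(-10 + c\right)^{2}\right) c 1 = c \left(15 - 5 c - 5 \left(-10 + c\right)^{2}\right) 1 = c \left(15 - 5 c - 5 \left(-10 + c\right)^{2}\right)$)
$13 f{\left(-1 \right)} \left(-18\right) = 13 \cdot 5 \left(-1\right) \left(-97 - \left(-1\right)^{2} + 19 \left(-1\right)\right) \left(-18\right) = 13 \cdot 5 \left(-1\right) \left(-97 - 1 - 19\right) \left(-18\right) = 13 \cdot 5 \left(-1\right) \left(-117\right) \left(-18\right) = 13 \cdot 585 \left(-18\right) = 7605 \left(-18\right) = -136890$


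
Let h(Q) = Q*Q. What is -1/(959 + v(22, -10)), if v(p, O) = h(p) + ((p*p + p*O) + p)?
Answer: -1/1729 ≈ -0.00057837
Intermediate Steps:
h(Q) = Q**2
v(p, O) = p + 2*p**2 + O*p (v(p, O) = p**2 + ((p*p + p*O) + p) = p**2 + ((p**2 + O*p) + p) = p**2 + (p + p**2 + O*p) = p + 2*p**2 + O*p)
-1/(959 + v(22, -10)) = -1/(959 + 22*(1 - 10 + 2*22)) = -1/(959 + 22*(1 - 10 + 44)) = -1/(959 + 22*35) = -1/(959 + 770) = -1/1729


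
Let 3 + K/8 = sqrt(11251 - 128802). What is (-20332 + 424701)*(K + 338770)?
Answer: 136978381274 + 22644664*I*sqrt(2399) ≈ 1.3698e+11 + 1.1091e+9*I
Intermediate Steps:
K = -24 + 56*I*sqrt(2399) (K = -24 + 8*sqrt(11251 - 128802) = -24 + 8*sqrt(-117551) = -24 + 8*(7*I*sqrt(2399)) = -24 + 56*I*sqrt(2399) ≈ -24.0 + 2742.9*I)
(-20332 + 424701)*(K + 338770) = (-20332 + 424701)*((-24 + 56*I*sqrt(2399)) + 338770) = 404369*(338746 + 56*I*sqrt(2399)) = 136978381274 + 22644664*I*sqrt(2399)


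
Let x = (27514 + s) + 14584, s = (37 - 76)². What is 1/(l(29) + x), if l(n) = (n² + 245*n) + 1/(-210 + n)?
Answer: 181/9333264 ≈ 1.9393e-5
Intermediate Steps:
l(n) = n² + 1/(-210 + n) + 245*n
s = 1521 (s = (-39)² = 1521)
x = 43619 (x = (27514 + 1521) + 14584 = 29035 + 14584 = 43619)
1/(l(29) + x) = 1/((1 + 29³ - 51450*29 + 35*29²)/(-210 + 29) + 43619) = 1/((1 + 24389 - 1492050 + 35*841)/(-181) + 43619) = 1/(-(1 + 24389 - 1492050 + 29435)/181 + 43619) = 1/(-1/181*(-1438225) + 43619) = 1/(1438225/181 + 43619) = 1/(9333264/181) = 181/9333264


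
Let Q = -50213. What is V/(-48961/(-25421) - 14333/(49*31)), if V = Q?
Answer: 176268167117/26362494 ≈ 6686.3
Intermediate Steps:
V = -50213
V/(-48961/(-25421) - 14333/(49*31)) = -50213/(-48961/(-25421) - 14333/(49*31)) = -50213/(-48961*(-1/25421) - 14333/1519) = -50213/(4451/2311 - 14333*1/1519) = -50213/(4451/2311 - 14333/1519) = -50213/(-26362494/3510409) = -50213*(-3510409/26362494) = 176268167117/26362494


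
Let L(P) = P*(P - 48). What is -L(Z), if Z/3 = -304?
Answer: -875520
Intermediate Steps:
Z = -912 (Z = 3*(-304) = -912)
L(P) = P*(-48 + P)
-L(Z) = -(-912)*(-48 - 912) = -(-912)*(-960) = -1*875520 = -875520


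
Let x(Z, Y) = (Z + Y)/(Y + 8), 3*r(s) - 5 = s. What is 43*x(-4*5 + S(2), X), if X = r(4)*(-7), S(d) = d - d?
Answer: 1763/13 ≈ 135.62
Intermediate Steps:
r(s) = 5/3 + s/3
S(d) = 0
X = -21 (X = (5/3 + (⅓)*4)*(-7) = (5/3 + 4/3)*(-7) = 3*(-7) = -21)
x(Z, Y) = (Y + Z)/(8 + Y)
43*x(-4*5 + S(2), X) = 43*((-21 + (-4*5 + 0))/(8 - 21)) = 43*((-21 + (-20 + 0))/(-13)) = 43*(-(-21 - 20)/13) = 43*(-1/13*(-41)) = 43*(41/13) = 1763/13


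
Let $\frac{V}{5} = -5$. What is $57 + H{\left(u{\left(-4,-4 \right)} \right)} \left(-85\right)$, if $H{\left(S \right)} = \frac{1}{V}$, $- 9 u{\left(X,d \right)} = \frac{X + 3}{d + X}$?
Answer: $\frac{302}{5} \approx 60.4$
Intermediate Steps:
$V = -25$ ($V = 5 \left(-5\right) = -25$)
$u{\left(X,d \right)} = - \frac{3 + X}{9 \left(X + d\right)}$ ($u{\left(X,d \right)} = - \frac{\left(X + 3\right) \frac{1}{d + X}}{9} = - \frac{\left(3 + X\right) \frac{1}{X + d}}{9} = - \frac{\frac{1}{X + d} \left(3 + X\right)}{9} = - \frac{3 + X}{9 \left(X + d\right)}$)
$H{\left(S \right)} = - \frac{1}{25}$ ($H{\left(S \right)} = \frac{1}{-25} = - \frac{1}{25}$)
$57 + H{\left(u{\left(-4,-4 \right)} \right)} \left(-85\right) = 57 - - \frac{17}{5} = 57 + \frac{17}{5} = \frac{302}{5}$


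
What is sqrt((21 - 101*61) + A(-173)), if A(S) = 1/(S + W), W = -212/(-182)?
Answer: 3*I*sqrt(166814249403)/15637 ≈ 78.358*I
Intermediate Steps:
W = 106/91 (W = -212*(-1/182) = 106/91 ≈ 1.1648)
A(S) = 1/(106/91 + S) (A(S) = 1/(S + 106/91) = 1/(106/91 + S))
sqrt((21 - 101*61) + A(-173)) = sqrt((21 - 101*61) + 91/(106 + 91*(-173))) = sqrt((21 - 6161) + 91/(106 - 15743)) = sqrt(-6140 + 91/(-15637)) = sqrt(-6140 + 91*(-1/15637)) = sqrt(-6140 - 91/15637) = sqrt(-96011271/15637) = 3*I*sqrt(166814249403)/15637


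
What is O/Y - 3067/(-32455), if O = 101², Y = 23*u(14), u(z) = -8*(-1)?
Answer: 331637783/5971720 ≈ 55.535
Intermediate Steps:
u(z) = 8
Y = 184 (Y = 23*8 = 184)
O = 10201
O/Y - 3067/(-32455) = 10201/184 - 3067/(-32455) = 10201*(1/184) - 3067*(-1/32455) = 10201/184 + 3067/32455 = 331637783/5971720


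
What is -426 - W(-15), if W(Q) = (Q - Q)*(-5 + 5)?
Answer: -426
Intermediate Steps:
W(Q) = 0 (W(Q) = 0*0 = 0)
-426 - W(-15) = -426 - 1*0 = -426 + 0 = -426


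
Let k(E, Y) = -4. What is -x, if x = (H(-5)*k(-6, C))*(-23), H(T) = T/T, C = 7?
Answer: -92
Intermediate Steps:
H(T) = 1
x = 92 (x = (1*(-4))*(-23) = -4*(-23) = 92)
-x = -1*92 = -92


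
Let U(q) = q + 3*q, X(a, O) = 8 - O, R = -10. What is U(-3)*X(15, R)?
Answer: -216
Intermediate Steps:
U(q) = 4*q
U(-3)*X(15, R) = (4*(-3))*(8 - 1*(-10)) = -12*(8 + 10) = -12*18 = -216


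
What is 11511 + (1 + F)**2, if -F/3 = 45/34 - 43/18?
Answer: 29985907/2601 ≈ 11529.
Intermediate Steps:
F = 163/51 (F = -3*(45/34 - 43/18) = -3*(-163/153) = 163/51 ≈ 3.1961)
11511 + (1 + F)**2 = 11511 + (1 + 163/51)**2 = 11511 + (214/51)**2 = 11511 + 45796/2601 = 29985907/2601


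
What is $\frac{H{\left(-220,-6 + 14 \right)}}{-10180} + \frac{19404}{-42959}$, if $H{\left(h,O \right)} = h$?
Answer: $- \frac{1343441}{3123733} \approx -0.43008$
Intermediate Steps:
$\frac{H{\left(-220,-6 + 14 \right)}}{-10180} + \frac{19404}{-42959} = - \frac{220}{-10180} + \frac{19404}{-42959} = \left(-220\right) \left(- \frac{1}{10180}\right) + 19404 \left(- \frac{1}{42959}\right) = \frac{11}{509} - \frac{2772}{6137} = - \frac{1343441}{3123733}$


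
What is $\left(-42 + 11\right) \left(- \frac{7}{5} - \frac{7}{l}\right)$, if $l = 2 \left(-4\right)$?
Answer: $\frac{651}{40} \approx 16.275$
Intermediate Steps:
$l = -8$
$\left(-42 + 11\right) \left(- \frac{7}{5} - \frac{7}{l}\right) = \left(-42 + 11\right) \left(- \frac{7}{5} - \frac{7}{-8}\right) = - 31 \left(\left(-7\right) \frac{1}{5} - - \frac{7}{8}\right) = - 31 \left(- \frac{7}{5} + \frac{7}{8}\right) = \left(-31\right) \left(- \frac{21}{40}\right) = \frac{651}{40}$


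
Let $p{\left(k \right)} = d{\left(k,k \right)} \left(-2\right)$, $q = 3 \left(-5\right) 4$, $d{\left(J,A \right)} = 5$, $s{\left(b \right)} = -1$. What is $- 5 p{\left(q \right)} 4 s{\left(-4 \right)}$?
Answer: $-200$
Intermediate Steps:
$q = -60$ ($q = \left(-15\right) 4 = -60$)
$p{\left(k \right)} = -10$ ($p{\left(k \right)} = 5 \left(-2\right) = -10$)
$- 5 p{\left(q \right)} 4 s{\left(-4 \right)} = \left(-5\right) \left(-10\right) 4 \left(-1\right) = 50 \left(-4\right) = -200$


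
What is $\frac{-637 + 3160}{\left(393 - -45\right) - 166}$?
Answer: $\frac{2523}{272} \approx 9.2757$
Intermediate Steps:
$\frac{-637 + 3160}{\left(393 - -45\right) - 166} = \frac{2523}{\left(393 + 45\right) - 166} = \frac{2523}{438 - 166} = \frac{2523}{272}$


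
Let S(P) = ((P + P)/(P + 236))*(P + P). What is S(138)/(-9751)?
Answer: -38088/1823437 ≈ -0.020888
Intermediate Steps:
S(P) = 4*P²/(236 + P) (S(P) = ((2*P)/(236 + P))*(2*P) = (2*P/(236 + P))*(2*P) = 4*P²/(236 + P))
S(138)/(-9751) = (4*138²/(236 + 138))/(-9751) = (4*19044/374)*(-1/9751) = (4*19044*(1/374))*(-1/9751) = (38088/187)*(-1/9751) = -38088/1823437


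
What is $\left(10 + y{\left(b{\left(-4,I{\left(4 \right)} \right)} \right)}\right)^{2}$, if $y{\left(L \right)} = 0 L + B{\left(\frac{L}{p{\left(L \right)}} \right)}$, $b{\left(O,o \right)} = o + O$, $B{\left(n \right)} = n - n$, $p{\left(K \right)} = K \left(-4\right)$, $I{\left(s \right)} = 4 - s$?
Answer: $100$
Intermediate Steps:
$p{\left(K \right)} = - 4 K$
$B{\left(n \right)} = 0$
$b{\left(O,o \right)} = O + o$
$y{\left(L \right)} = 0$ ($y{\left(L \right)} = 0 L + 0 = 0 + 0 = 0$)
$\left(10 + y{\left(b{\left(-4,I{\left(4 \right)} \right)} \right)}\right)^{2} = \left(10 + 0\right)^{2} = 10^{2} = 100$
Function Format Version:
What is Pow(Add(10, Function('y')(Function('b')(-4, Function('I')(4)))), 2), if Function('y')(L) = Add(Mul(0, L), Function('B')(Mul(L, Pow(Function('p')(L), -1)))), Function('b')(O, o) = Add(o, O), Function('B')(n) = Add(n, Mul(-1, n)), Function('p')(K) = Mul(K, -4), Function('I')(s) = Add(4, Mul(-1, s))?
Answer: 100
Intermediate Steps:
Function('p')(K) = Mul(-4, K)
Function('B')(n) = 0
Function('b')(O, o) = Add(O, o)
Function('y')(L) = 0 (Function('y')(L) = Add(Mul(0, L), 0) = Add(0, 0) = 0)
Pow(Add(10, Function('y')(Function('b')(-4, Function('I')(4)))), 2) = Pow(Add(10, 0), 2) = Pow(10, 2) = 100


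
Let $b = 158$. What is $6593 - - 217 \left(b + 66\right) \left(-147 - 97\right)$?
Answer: $-11853759$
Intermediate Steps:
$6593 - - 217 \left(b + 66\right) \left(-147 - 97\right) = 6593 - - 217 \left(158 + 66\right) \left(-147 - 97\right) = 6593 - - 217 \cdot 224 \left(-244\right) = 6593 - \left(-217\right) \left(-54656\right) = 6593 - 11860352 = -11853759$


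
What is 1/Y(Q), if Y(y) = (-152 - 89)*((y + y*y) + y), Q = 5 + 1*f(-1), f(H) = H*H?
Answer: -1/11568 ≈ -8.6445e-5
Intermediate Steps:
f(H) = H²
Q = 6 (Q = 5 + 1*(-1)² = 5 + 1*1 = 5 + 1 = 6)
Y(y) = -482*y - 241*y² (Y(y) = -241*((y + y²) + y) = -241*(y² + 2*y) = -482*y - 241*y²)
1/Y(Q) = 1/(-241*6*(2 + 6)) = 1/(-241*6*8) = 1/(-11568) = -1/11568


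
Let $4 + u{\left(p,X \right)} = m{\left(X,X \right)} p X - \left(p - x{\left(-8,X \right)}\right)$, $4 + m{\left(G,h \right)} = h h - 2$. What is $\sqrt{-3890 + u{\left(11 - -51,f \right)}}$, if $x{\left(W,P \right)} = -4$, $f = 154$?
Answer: $4 \sqrt{14148695} \approx 15046.0$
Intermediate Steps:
$m{\left(G,h \right)} = -6 + h^{2}$ ($m{\left(G,h \right)} = -4 + \left(h h - 2\right) = -4 + \left(h^{2} - 2\right) = -4 + \left(-2 + h^{2}\right) = -6 + h^{2}$)
$u{\left(p,X \right)} = -8 - p + X p \left(-6 + X^{2}\right)$ ($u{\left(p,X \right)} = -4 - \left(4 + p - \left(-6 + X^{2}\right) p X\right) = -4 - \left(4 + p - p \left(-6 + X^{2}\right) X\right) = -4 - \left(4 + p - X p \left(-6 + X^{2}\right)\right) = -8 - p + X p \left(-6 + X^{2}\right)$)
$\sqrt{-3890 + u{\left(11 - -51,f \right)}} = \sqrt{-3890 - \left(19 + 51 - 154 \left(11 - -51\right) \left(-6 + 154^{2}\right)\right)} = \sqrt{-3890 - \left(70 - 154 \left(11 + 51\right) \left(-6 + 23716\right)\right)} = \sqrt{-3890 - \left(70 - 226383080\right)} = \sqrt{-3890 - -226383010} = \sqrt{-3890 + 226383010} = \sqrt{226379120} = 4 \sqrt{14148695}$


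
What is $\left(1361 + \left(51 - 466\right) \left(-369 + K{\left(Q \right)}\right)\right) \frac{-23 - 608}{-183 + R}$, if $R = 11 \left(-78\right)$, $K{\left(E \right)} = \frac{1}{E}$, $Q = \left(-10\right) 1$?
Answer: $\frac{65008775}{694} \approx 93673.0$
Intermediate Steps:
$Q = -10$
$R = -858$
$\left(1361 + \left(51 - 466\right) \left(-369 + K{\left(Q \right)}\right)\right) \frac{-23 - 608}{-183 + R} = \left(1361 + \left(51 - 466\right) \left(-369 + \frac{1}{-10}\right)\right) \frac{-23 - 608}{-183 - 858} = \left(1361 - 415 \left(-369 - \frac{1}{10}\right)\right) \left(- \frac{631}{-1041}\right) = \left(1361 - - \frac{306353}{2}\right) \left(\left(-631\right) \left(- \frac{1}{1041}\right)\right) = \left(1361 + \frac{306353}{2}\right) \frac{631}{1041} = \frac{309075}{2} \cdot \frac{631}{1041} = \frac{65008775}{694}$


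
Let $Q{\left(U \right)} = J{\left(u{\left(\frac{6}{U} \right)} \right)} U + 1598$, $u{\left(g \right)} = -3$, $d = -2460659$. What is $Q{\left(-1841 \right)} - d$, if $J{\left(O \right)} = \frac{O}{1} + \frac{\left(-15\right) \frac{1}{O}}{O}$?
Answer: $\frac{7412545}{3} \approx 2.4708 \cdot 10^{6}$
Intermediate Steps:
$J{\left(O \right)} = O - \frac{15}{O^{2}}$ ($J{\left(O \right)} = O 1 - \frac{15}{O^{2}} = O - \frac{15}{O^{2}}$)
$Q{\left(U \right)} = 1598 - \frac{14 U}{3}$ ($Q{\left(U \right)} = \left(-3 - \frac{15}{9}\right) U + 1598 = \left(-3 - \frac{5}{3}\right) U + 1598 = - \frac{14 U}{3} + 1598 = 1598 - \frac{14 U}{3}$)
$Q{\left(-1841 \right)} - d = \left(1598 - - \frac{25774}{3}\right) - -2460659 = \left(1598 + \frac{25774}{3}\right) + 2460659 = \frac{30568}{3} + 2460659 = \frac{7412545}{3}$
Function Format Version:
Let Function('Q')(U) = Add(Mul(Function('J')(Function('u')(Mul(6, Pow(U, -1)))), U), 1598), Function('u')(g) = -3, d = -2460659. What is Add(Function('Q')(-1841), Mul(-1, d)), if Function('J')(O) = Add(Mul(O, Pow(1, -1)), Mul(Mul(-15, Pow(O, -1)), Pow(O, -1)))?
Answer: Rational(7412545, 3) ≈ 2.4708e+6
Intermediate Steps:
Function('J')(O) = Add(O, Mul(-15, Pow(O, -2))) (Function('J')(O) = Add(Mul(O, 1), Mul(-15, Pow(O, -2))) = Add(O, Mul(-15, Pow(O, -2))))
Function('Q')(U) = Add(1598, Mul(Rational(-14, 3), U)) (Function('Q')(U) = Add(Mul(Add(-3, Mul(-15, Pow(-3, -2))), U), 1598) = Add(Mul(Add(-3, Mul(-15, Rational(1, 9))), U), 1598) = Add(Mul(Add(-3, Rational(-5, 3)), U), 1598) = Add(Mul(Rational(-14, 3), U), 1598) = Add(1598, Mul(Rational(-14, 3), U)))
Add(Function('Q')(-1841), Mul(-1, d)) = Add(Add(1598, Mul(Rational(-14, 3), -1841)), Mul(-1, -2460659)) = Add(Add(1598, Rational(25774, 3)), 2460659) = Add(Rational(30568, 3), 2460659) = Rational(7412545, 3)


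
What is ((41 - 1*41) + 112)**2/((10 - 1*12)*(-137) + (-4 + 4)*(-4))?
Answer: 6272/137 ≈ 45.781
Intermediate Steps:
((41 - 1*41) + 112)**2/((10 - 1*12)*(-137) + (-4 + 4)*(-4)) = ((41 - 41) + 112)**2/((10 - 12)*(-137) + 0*(-4)) = (0 + 112)**2/(-2*(-137) + 0) = 112**2/(274 + 0) = 12544/274 = 12544*(1/274) = 6272/137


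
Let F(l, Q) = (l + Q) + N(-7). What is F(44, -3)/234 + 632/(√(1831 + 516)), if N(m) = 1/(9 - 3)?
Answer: 19/108 + 632*√2347/2347 ≈ 13.221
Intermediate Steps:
N(m) = ⅙ (N(m) = 1/6 = ⅙)
F(l, Q) = ⅙ + Q + l (F(l, Q) = (l + Q) + ⅙ = (Q + l) + ⅙ = ⅙ + Q + l)
F(44, -3)/234 + 632/(√(1831 + 516)) = (⅙ - 3 + 44)/234 + 632/(√(1831 + 516)) = (247/6)*(1/234) + 632/(√2347) = 19/108 + 632*(√2347/2347) = 19/108 + 632*√2347/2347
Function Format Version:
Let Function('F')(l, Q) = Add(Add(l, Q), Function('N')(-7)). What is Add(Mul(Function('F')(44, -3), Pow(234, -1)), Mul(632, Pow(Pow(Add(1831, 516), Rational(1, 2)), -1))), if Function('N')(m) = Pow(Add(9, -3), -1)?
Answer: Add(Rational(19, 108), Mul(Rational(632, 2347), Pow(2347, Rational(1, 2)))) ≈ 13.221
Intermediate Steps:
Function('N')(m) = Rational(1, 6) (Function('N')(m) = Pow(6, -1) = Rational(1, 6))
Function('F')(l, Q) = Add(Rational(1, 6), Q, l) (Function('F')(l, Q) = Add(Add(l, Q), Rational(1, 6)) = Add(Add(Q, l), Rational(1, 6)) = Add(Rational(1, 6), Q, l))
Add(Mul(Function('F')(44, -3), Pow(234, -1)), Mul(632, Pow(Pow(Add(1831, 516), Rational(1, 2)), -1))) = Add(Mul(Add(Rational(1, 6), -3, 44), Pow(234, -1)), Mul(632, Pow(Pow(Add(1831, 516), Rational(1, 2)), -1))) = Add(Mul(Rational(247, 6), Rational(1, 234)), Mul(632, Pow(Pow(2347, Rational(1, 2)), -1))) = Add(Rational(19, 108), Mul(632, Mul(Rational(1, 2347), Pow(2347, Rational(1, 2))))) = Add(Rational(19, 108), Mul(Rational(632, 2347), Pow(2347, Rational(1, 2))))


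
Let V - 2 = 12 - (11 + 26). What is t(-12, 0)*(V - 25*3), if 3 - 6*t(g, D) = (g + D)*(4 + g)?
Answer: 1519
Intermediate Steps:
t(g, D) = ½ - (4 + g)*(D + g)/6 (t(g, D) = ½ - (g + D)*(4 + g)/6 = ½ - (D + g)*(4 + g)/6 = ½ - (4 + g)*(D + g)/6)
V = -23 (V = 2 + (12 - (11 + 26)) = 2 + (12 - 1*37) = 2 + (12 - 37) = 2 - 25 = -23)
t(-12, 0)*(V - 25*3) = (½ - ⅔*0 - ⅔*(-12) - ⅙*(-12)² - ⅙*0*(-12))*(-23 - 25*3) = (½ + 0 + 8 - ⅙*144 + 0)*(-23 - 75) = (½ + 0 + 8 - 24 + 0)*(-98) = -31/2*(-98) = 1519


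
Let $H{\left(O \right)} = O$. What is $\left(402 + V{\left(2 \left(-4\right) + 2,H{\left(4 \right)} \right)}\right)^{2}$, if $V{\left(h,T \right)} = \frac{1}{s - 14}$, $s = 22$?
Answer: $\frac{10349089}{64} \approx 1.617 \cdot 10^{5}$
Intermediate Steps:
$V{\left(h,T \right)} = \frac{1}{8}$ ($V{\left(h,T \right)} = \frac{1}{22 - 14} = \frac{1}{8}$)
$\left(402 + V{\left(2 \left(-4\right) + 2,H{\left(4 \right)} \right)}\right)^{2} = \left(402 + \frac{1}{8}\right)^{2} = \left(\frac{3217}{8}\right)^{2} = \frac{10349089}{64}$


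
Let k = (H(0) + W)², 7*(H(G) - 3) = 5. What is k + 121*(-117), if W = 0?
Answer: -693017/49 ≈ -14143.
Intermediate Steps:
H(G) = 26/7 (H(G) = 3 + (⅐)*5 = 3 + 5/7 = 26/7)
k = 676/49 (k = (26/7 + 0)² = (26/7)² = 676/49 ≈ 13.796)
k + 121*(-117) = 676/49 + 121*(-117) = 676/49 - 14157 = -693017/49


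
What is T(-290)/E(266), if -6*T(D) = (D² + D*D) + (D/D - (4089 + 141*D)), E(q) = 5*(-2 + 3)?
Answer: -34167/5 ≈ -6833.4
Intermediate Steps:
E(q) = 5 (E(q) = 5*1 = 5)
T(D) = 2044/3 - D²/3 + 47*D/2 (T(D) = -((D² + D*D) + (D/D - (4089 + 141*D)))/6 = -((D² + D²) + (1 - 141*(29 + D)))/6 = -(2*D² + (1 + (-4089 - 141*D)))/6 = -(2*D² + (-4088 - 141*D))/6 = -(-4088 - 141*D + 2*D²)/6 = 2044/3 - D²/3 + 47*D/2)
T(-290)/E(266) = (2044/3 - ⅓*(-290)² + (47/2)*(-290))/5 = (2044/3 - ⅓*84100 - 6815)*(⅕) = (2044/3 - 84100/3 - 6815)*(⅕) = -34167*⅕ = -34167/5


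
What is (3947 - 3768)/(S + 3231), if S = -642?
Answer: 179/2589 ≈ 0.069139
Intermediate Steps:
(3947 - 3768)/(S + 3231) = (3947 - 3768)/(-642 + 3231) = 179/2589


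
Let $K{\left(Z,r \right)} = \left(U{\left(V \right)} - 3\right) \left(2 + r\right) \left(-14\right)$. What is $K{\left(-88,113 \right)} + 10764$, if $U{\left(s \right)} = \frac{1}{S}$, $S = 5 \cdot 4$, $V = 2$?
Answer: $\frac{31027}{2} \approx 15514.0$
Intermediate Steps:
$S = 20$
$U{\left(s \right)} = \frac{1}{20}$
$K{\left(Z,r \right)} = \frac{413}{5} + \frac{413 r}{10}$ ($K{\left(Z,r \right)} = \left(\frac{1}{20} - 3\right) \left(2 + r\right) \left(-14\right) = - \frac{59 \left(2 + r\right)}{20} \left(-14\right) = \left(- \frac{59}{10} - \frac{59 r}{20}\right) \left(-14\right) = \frac{413}{5} + \frac{413 r}{10}$)
$K{\left(-88,113 \right)} + 10764 = \left(\frac{413}{5} + \frac{413}{10} \cdot 113\right) + 10764 = \left(\frac{413}{5} + \frac{46669}{10}\right) + 10764 = \frac{9499}{2} + 10764 = \frac{31027}{2}$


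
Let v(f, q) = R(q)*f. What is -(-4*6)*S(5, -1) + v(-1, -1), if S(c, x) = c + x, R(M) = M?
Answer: 97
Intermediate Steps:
v(f, q) = f*q (v(f, q) = q*f = f*q)
-(-4*6)*S(5, -1) + v(-1, -1) = -(-4*6)*(5 - 1) - 1*(-1) = -(-24)*4 + 1 = -1*(-96) + 1 = 96 + 1 = 97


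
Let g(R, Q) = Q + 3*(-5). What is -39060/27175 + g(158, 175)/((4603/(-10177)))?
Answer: -8885877836/25017305 ≈ -355.19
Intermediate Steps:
g(R, Q) = -15 + Q (g(R, Q) = Q - 15 = -15 + Q)
-39060/27175 + g(158, 175)/((4603/(-10177))) = -39060/27175 + (-15 + 175)/((4603/(-10177))) = -39060*1/27175 + 160/((4603*(-1/10177))) = -7812/5435 + 160/(-4603/10177) = -7812/5435 + 160*(-10177/4603) = -7812/5435 - 1628320/4603 = -8885877836/25017305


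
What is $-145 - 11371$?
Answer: $-11516$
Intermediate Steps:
$-145 - 11371 = -11516$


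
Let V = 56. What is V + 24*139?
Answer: 3392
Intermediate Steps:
V + 24*139 = 56 + 24*139 = 56 + 3336 = 3392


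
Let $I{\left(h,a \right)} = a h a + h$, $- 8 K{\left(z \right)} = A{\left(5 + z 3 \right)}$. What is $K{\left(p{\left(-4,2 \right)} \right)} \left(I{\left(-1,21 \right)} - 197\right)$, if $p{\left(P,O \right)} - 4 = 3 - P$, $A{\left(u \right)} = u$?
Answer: $\frac{12141}{4} \approx 3035.3$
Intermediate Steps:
$p{\left(P,O \right)} = 7 - P$ ($p{\left(P,O \right)} = 4 - \left(-3 + P\right) = 7 - P$)
$K{\left(z \right)} = - \frac{5}{8} - \frac{3 z}{8}$ ($K{\left(z \right)} = - \frac{5 + z 3}{8} = - \frac{5 + 3 z}{8} = - \frac{5}{8} - \frac{3 z}{8}$)
$I{\left(h,a \right)} = h + h a^{2}$ ($I{\left(h,a \right)} = h a^{2} + h = h + h a^{2}$)
$K{\left(p{\left(-4,2 \right)} \right)} \left(I{\left(-1,21 \right)} - 197\right) = \left(- \frac{5}{8} - \frac{3 \left(7 - -4\right)}{8}\right) \left(- (1 + 21^{2}) - 197\right) = \left(- \frac{5}{8} - \frac{3 \left(7 + 4\right)}{8}\right) \left(- (1 + 441) - 197\right) = \left(- \frac{5}{8} - \frac{33}{8}\right) \left(\left(-1\right) 442 - 197\right) = \left(- \frac{5}{8} - \frac{33}{8}\right) \left(-442 - 197\right) = \left(- \frac{19}{4}\right) \left(-639\right) = \frac{12141}{4}$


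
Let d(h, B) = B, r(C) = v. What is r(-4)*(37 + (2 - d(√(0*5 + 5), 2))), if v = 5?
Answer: 185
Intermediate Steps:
r(C) = 5
r(-4)*(37 + (2 - d(√(0*5 + 5), 2))) = 5*(37 + (2 - 1*2)) = 5*(37 + (2 - 2)) = 5*(37 + 0) = 5*37 = 185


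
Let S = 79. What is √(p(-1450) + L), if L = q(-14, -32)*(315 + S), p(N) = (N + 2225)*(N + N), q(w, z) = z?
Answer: 2*I*√565027 ≈ 1503.4*I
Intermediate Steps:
p(N) = 2*N*(2225 + N) (p(N) = (2225 + N)*(2*N) = 2*N*(2225 + N))
L = -12608 (L = -32*(315 + 79) = -32*394 = -12608)
√(p(-1450) + L) = √(2*(-1450)*(2225 - 1450) - 12608) = √(2*(-1450)*775 - 12608) = √(-2247500 - 12608) = √(-2260108) = 2*I*√565027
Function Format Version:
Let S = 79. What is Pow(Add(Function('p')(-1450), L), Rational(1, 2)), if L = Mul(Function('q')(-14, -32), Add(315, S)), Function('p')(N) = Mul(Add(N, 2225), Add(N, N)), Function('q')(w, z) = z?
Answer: Mul(2, I, Pow(565027, Rational(1, 2))) ≈ Mul(1503.4, I)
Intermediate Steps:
Function('p')(N) = Mul(2, N, Add(2225, N)) (Function('p')(N) = Mul(Add(2225, N), Mul(2, N)) = Mul(2, N, Add(2225, N)))
L = -12608 (L = Mul(-32, Add(315, 79)) = Mul(-32, 394) = -12608)
Pow(Add(Function('p')(-1450), L), Rational(1, 2)) = Pow(Add(Mul(2, -1450, Add(2225, -1450)), -12608), Rational(1, 2)) = Pow(Add(Mul(2, -1450, 775), -12608), Rational(1, 2)) = Pow(Add(-2247500, -12608), Rational(1, 2)) = Pow(-2260108, Rational(1, 2)) = Mul(2, I, Pow(565027, Rational(1, 2)))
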